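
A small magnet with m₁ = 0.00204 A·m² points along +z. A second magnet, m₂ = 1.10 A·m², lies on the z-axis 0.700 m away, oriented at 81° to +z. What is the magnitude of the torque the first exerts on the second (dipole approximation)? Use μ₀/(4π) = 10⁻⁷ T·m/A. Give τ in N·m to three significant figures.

τ ≈ 1.29×10⁻⁹ N·m

Dipole B is on the axis of dipole A, so B₁ there is axial: B₁ = (μ₀/4π)·2m₁/r³ along +z.
B₁ = 2(10⁻⁷)(0.00204)/(0.700)³ = 1.190×10⁻⁹ T.
τ = m₂ B₁ sinθ.
τ = (1.10)(1.190×10⁻⁹)·sin81° = 1.292×10⁻⁹ N·m.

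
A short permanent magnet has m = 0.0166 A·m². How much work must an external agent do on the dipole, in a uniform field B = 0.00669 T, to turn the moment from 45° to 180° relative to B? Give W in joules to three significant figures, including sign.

W ≈ 1.90×10⁻⁴ J

W_ext = ΔU = −mB cosθ₂ + mB cosθ₁ = mB(cosθ₁ − cosθ₂).
W = (0.0166)(0.00669)·(cos45° − cos180°) = (1.111×10⁻⁴)·(+1.7071) = 1.896×10⁻⁴ J.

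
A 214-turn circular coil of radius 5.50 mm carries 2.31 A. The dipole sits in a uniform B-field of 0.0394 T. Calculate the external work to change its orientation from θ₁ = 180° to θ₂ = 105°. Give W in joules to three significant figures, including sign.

W ≈ -0.00137 J

m = NIA = NIπa² = 214·(2.31)·π·(0.00550)² = 0.04698 A·m².
W_ext = ΔU = −mB cosθ₂ + mB cosθ₁ = mB(cosθ₁ − cosθ₂).
W = (0.04698)(0.0394)·(cos180° − cos105°) = (0.001851)·(-0.7412) = -0.001372 J.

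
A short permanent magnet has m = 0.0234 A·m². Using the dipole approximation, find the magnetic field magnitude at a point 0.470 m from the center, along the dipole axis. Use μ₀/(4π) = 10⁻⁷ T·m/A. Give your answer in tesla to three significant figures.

On axis B = (μ₀/4π)·2m/r³.
B = 2·(10⁻⁷)·(0.0234) / (0.470)³ = 4.508×10⁻⁸ T.

B ≈ 4.51×10⁻⁸ T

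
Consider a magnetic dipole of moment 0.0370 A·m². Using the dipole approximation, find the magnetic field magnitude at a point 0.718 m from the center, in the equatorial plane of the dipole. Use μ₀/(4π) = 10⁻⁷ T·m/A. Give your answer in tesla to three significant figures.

In the equatorial plane B = (μ₀/4π)·m/r³ (half the axial value).
B = (10⁻⁷)·(0.0370) / (0.718)³ = 9.996×10⁻⁹ T.

B ≈ 1.00×10⁻⁸ T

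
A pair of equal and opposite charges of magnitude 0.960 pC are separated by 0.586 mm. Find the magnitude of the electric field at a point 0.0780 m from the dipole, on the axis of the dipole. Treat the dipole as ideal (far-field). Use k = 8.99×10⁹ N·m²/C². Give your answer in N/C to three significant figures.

E ≈ 0.0213 N/C

Dipole moment p = qd = (9.60×10⁻¹³ C)(5.86×10⁻⁴ m) = 5.626×10⁻¹⁶ C·m.
On the dipole axis E = 2kp/r³.
E = 2·(8.99×10⁹)(5.626×10⁻¹⁶) / (0.0780)³ = 0.02132 N/C.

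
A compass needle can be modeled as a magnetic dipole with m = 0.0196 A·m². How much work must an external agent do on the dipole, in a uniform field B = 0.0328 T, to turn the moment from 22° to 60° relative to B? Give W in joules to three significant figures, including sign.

W ≈ 2.75×10⁻⁴ J

W_ext = ΔU = −mB cosθ₂ + mB cosθ₁ = mB(cosθ₁ − cosθ₂).
W = (0.0196)(0.0328)·(cos22° − cos60°) = (6.429×10⁻⁴)·(+0.4272) = 2.746×10⁻⁴ J.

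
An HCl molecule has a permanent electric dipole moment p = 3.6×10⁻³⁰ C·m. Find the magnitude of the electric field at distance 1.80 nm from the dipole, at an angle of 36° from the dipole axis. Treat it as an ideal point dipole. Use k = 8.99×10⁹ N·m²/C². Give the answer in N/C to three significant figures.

At angle θ the dipole field magnitude is E = (kp/r³)·√(1 + 3cos²θ).
kp/r³ = (8.99×10⁹)(3.60×10⁻³⁰) / (1.80×10⁻⁹)³ = 5.549×10⁶ N/C.
√(1 + 3cos²36°) = √(1 + 3·0.6545) = √2.9635 ≈ 1.7215.
E ≈ 5.549×10⁶ × 1.721 = 9.553×10⁶ N/C.

E ≈ 9.55×10⁶ N/C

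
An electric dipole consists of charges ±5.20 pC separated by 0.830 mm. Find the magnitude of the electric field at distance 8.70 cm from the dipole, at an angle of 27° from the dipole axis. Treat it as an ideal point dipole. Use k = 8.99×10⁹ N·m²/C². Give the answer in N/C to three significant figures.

E ≈ 0.108 N/C

Dipole moment p = qd = (5.20×10⁻¹² C)(8.30×10⁻⁴ m) = 4.316×10⁻¹⁵ C·m.
At angle θ the dipole field magnitude is E = (kp/r³)·√(1 + 3cos²θ).
kp/r³ = (8.99×10⁹)(4.316×10⁻¹⁵) / (0.0870)³ = 0.05892 N/C.
√(1 + 3cos²27°) = √(1 + 3·0.7939) = √3.3817 ≈ 1.8389.
E ≈ 0.05892 × 1.839 = 0.1084 N/C.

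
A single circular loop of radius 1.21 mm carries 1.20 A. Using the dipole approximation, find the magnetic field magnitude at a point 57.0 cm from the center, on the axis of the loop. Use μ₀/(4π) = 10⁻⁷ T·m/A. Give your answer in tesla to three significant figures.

Magnetic moment m = IA = Iπa² = (1.20)·π·(0.00121)² = 5.52×10⁻⁶ A·m².
On axis B = (μ₀/4π)·2m/r³.
B = 2·(10⁻⁷)·(5.52×10⁻⁶) / (0.570)³ = 5.961×10⁻¹² T.

B ≈ 5.96×10⁻¹² T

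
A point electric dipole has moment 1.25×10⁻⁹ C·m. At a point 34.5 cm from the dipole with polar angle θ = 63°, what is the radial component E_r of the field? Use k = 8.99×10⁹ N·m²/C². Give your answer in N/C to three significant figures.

For a dipole, E_r = (2kp cosθ)/r³.
kp/r³ = (8.99×10⁹)(1.25×10⁻⁹)/(0.345)³ = 273.7 N/C.
E_r = 2·273.7·cos63° = 248.5 N/C.

E_r ≈ 248 N/C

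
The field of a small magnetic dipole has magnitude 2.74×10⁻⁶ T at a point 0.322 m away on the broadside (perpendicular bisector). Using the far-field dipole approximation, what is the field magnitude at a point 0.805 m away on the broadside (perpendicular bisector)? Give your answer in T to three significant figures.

Dipole fields scale as 1/r³ in the far field; the geometry is the same at both points.
B₂ = B₁ · (r₁/r₂)³ = 2.74×10⁻⁶ · (0.322/0.805)³.
(r₁/r₂)³ = (0.4)³ = 0.064.
B₂ ≈ 1.754×10⁻⁷ T.

B ≈ 1.75×10⁻⁷ T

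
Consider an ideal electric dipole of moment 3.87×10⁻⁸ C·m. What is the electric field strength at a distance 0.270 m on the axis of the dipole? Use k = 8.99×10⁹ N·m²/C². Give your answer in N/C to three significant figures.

On the dipole axis E = 2kp/r³.
E = 2·(8.99×10⁹)(3.87×10⁻⁸) / (0.270)³ = 3.535×10⁴ N/C.

E ≈ 3.54×10⁴ N/C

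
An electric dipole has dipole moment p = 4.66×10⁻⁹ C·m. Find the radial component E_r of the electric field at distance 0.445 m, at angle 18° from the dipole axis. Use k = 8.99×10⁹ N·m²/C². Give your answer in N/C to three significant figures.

For a dipole, E_r = (2kp cosθ)/r³.
kp/r³ = (8.99×10⁹)(4.66×10⁻⁹)/(0.445)³ = 475.4 N/C.
E_r = 2·475.4·cos18° = 904.3 N/C.

E_r ≈ 904 N/C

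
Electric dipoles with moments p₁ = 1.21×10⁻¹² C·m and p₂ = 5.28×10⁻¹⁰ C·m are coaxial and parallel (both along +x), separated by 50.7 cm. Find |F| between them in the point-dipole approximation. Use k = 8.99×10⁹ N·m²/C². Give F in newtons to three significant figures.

F ≈ 5.22×10⁻¹⁰ N

On-axis field of dipole 1 at distance r: E = 2kp₁/r³. Force on dipole 2 is F = p₂·dE/dr (gradient along axis).
dE/dr = −6kp₁/r⁴, so |F| = 6kp₁p₂/r⁴ (attractive for aligned moments).
F = 6(8.99×10⁹)(1.21×10⁻¹²)(5.28×10⁻¹⁰)/(0.507)⁴ = 5.216×10⁻¹⁰ N.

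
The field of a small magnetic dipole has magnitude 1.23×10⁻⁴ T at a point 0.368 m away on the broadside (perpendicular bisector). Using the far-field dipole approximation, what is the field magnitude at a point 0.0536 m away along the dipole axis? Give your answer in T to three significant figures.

Dipole fields scale as 1/r³ in the far field.
The axial field is twice the equatorial field at the same r, so the geometry factor is 2/1.
B₂ = B₁ · (2/1) · (r₁/r₂)³ = 1.23×10⁻⁴ · 2 · (0.368/0.0536)³.
(r₁/r₂)³ = (6.866)³ = 323.6.
B₂ ≈ 0.07961 T.

B ≈ 0.0796 T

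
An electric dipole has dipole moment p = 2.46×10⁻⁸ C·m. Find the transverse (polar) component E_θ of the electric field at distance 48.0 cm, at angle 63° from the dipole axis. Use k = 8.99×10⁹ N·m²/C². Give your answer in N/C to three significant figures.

E_θ ≈ 1780 N/C

For a dipole, E_θ = (kp sinθ)/r³.
kp/r³ = (8.99×10⁹)(2.46×10⁻⁸)/(0.480)³ = 2000 N/C.
E_θ = 2000·sin63° = 1782 N/C.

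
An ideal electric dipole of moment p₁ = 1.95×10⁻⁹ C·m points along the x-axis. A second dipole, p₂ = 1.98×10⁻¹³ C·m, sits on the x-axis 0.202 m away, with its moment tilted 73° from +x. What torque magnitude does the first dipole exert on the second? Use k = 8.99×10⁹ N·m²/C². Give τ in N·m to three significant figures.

The second dipole sits on the axis of the first, so the field there is axial: E₁ = 2kp₁/r³ along +x.
E₁ = 2(8.99×10⁹)(1.95×10⁻⁹)/(0.202)³ = 4254 N/C.
Torque on the second dipole: τ = p₂ E₁ sinθ.
τ = (1.98×10⁻¹³)(4254)·sin73° = 8.054×10⁻¹⁰ N·m.

τ ≈ 8.05×10⁻¹⁰ N·m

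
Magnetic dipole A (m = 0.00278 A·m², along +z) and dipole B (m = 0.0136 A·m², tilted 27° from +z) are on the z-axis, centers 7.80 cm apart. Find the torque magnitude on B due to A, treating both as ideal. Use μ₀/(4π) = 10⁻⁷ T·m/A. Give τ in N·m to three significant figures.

τ ≈ 7.23×10⁻⁹ N·m

Dipole B is on the axis of dipole A, so B₁ there is axial: B₁ = (μ₀/4π)·2m₁/r³ along +z.
B₁ = 2(10⁻⁷)(0.00278)/(0.0780)³ = 1.172×10⁻⁶ T.
τ = m₂ B₁ sinθ.
τ = (0.0136)(1.172×10⁻⁶)·sin27° = 7.234×10⁻⁹ N·m.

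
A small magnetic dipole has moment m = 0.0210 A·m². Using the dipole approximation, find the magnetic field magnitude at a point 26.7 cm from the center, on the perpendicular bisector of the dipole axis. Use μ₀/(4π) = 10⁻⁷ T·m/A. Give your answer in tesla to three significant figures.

B ≈ 1.10×10⁻⁷ T

In the equatorial plane B = (μ₀/4π)·m/r³ (half the axial value).
B = (10⁻⁷)·(0.0210) / (0.267)³ = 1.103×10⁻⁷ T.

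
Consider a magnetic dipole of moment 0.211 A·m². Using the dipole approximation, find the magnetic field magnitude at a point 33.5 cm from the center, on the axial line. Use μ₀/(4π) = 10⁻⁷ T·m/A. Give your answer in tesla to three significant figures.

On axis B = (μ₀/4π)·2m/r³.
B = 2·(10⁻⁷)·(0.211) / (0.335)³ = 1.122×10⁻⁶ T.

B ≈ 1.12×10⁻⁶ T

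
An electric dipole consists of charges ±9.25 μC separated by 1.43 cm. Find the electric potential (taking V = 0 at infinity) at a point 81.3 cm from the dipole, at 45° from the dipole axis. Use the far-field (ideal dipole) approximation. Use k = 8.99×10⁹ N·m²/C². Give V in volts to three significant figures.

Dipole moment p = qd = (9.25×10⁻⁶ C)(0.0143 m) = 1.323×10⁻⁷ C·m.
The dipole potential is V = kp cosθ / r².
V = (8.99×10⁹)(1.323×10⁻⁷)·cos45° / (0.813)² = 1272 V.

V ≈ 1270 V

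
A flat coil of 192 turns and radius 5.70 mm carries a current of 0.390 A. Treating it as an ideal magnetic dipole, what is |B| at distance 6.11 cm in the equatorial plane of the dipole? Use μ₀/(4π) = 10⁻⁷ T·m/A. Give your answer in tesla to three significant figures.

m = NIA = NIπa² = 192·(0.390)·π·(0.00570)² = 0.007643 A·m².
In the equatorial plane B = (μ₀/4π)·m/r³ (half the axial value).
B = (10⁻⁷)·(0.007643) / (0.0611)³ = 3.351×10⁻⁶ T.

B ≈ 3.35×10⁻⁶ T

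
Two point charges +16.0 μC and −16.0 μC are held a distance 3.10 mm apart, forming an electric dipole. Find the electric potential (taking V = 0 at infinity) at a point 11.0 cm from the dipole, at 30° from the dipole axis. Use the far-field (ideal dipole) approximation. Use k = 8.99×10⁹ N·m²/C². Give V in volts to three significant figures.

Dipole moment p = qd = (1.60×10⁻⁵ C)(0.00310 m) = 4.96×10⁻⁸ C·m.
The dipole potential is V = kp cosθ / r².
V = (8.99×10⁹)(4.96×10⁻⁸)·cos30° / (0.110)² = 3.191×10⁴ V.

V ≈ 3.19×10⁴ V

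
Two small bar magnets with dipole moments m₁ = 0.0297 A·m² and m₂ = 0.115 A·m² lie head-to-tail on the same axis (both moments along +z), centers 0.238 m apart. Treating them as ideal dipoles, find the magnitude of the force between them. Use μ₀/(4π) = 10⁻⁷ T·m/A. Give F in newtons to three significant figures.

F ≈ 6.39×10⁻⁷ N

On-axis B of dipole 1: B = (μ₀/4π)·2m₁/r³. Force on dipole 2: F = m₂·dB/dr.
dB/dr = −(μ₀/4π)·6m₁/r⁴, so |F| = (μ₀/4π)·6m₁m₂/r⁴.
F = 6(10⁻⁷)(0.0297)(0.115)/(0.238)⁴ = 6.387×10⁻⁷ N.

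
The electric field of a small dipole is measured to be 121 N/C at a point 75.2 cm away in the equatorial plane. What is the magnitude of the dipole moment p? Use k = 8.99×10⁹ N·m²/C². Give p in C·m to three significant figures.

In the equatorial plane E = kp/r³, so p = Er³/(k).
p = (121)·(0.752)³ / (8.99×10⁹) = 5.724×10⁻⁹ C·m.

p ≈ 5.72×10⁻⁹ C·m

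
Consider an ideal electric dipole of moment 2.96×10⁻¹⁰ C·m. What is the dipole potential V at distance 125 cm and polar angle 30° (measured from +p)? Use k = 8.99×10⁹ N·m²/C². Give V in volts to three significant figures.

The dipole potential is V = kp cosθ / r².
V = (8.99×10⁹)(2.96×10⁻¹⁰)·cos30° / (1.25)² = 1.475 V.

V ≈ 1.47 V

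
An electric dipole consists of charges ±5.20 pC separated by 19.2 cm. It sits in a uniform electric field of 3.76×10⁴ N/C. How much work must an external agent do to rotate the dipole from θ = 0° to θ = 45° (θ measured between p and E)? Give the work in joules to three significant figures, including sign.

W ≈ 1.10×10⁻⁸ J

Dipole moment p = qd = (5.20×10⁻¹² C)(0.192 m) = 9.984×10⁻¹³ C·m.
W_ext = ΔU = U(θ₂) − U(θ₁) = −pE cosθ₂ − (−pE cosθ₁) = pE(cosθ₁ − cosθ₂).
W = (9.984×10⁻¹³)(3.76×10⁴)·(cos0° − cos45°) = (3.754×10⁻⁸)·(+0.2929) = 1.100×10⁻⁸ J.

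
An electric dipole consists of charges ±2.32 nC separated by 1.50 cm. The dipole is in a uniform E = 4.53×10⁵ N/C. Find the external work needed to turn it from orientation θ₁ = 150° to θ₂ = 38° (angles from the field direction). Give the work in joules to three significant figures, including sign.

Dipole moment p = qd = (2.32×10⁻⁹ C)(0.0150 m) = 3.48×10⁻¹¹ C·m.
W_ext = ΔU = U(θ₂) − U(θ₁) = −pE cosθ₂ − (−pE cosθ₁) = pE(cosθ₁ − cosθ₂).
W = (3.48×10⁻¹¹)(4.53×10⁵)·(cos150° − cos38°) = (1.576×10⁻⁵)·(-1.6540) = -2.607×10⁻⁵ J.

W ≈ -2.61×10⁻⁵ J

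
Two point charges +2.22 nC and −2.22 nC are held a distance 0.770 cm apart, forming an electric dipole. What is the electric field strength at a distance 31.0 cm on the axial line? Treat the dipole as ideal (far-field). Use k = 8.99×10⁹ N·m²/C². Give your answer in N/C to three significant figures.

E ≈ 10.3 N/C

Dipole moment p = qd = (2.22×10⁻⁹ C)(0.00770 m) = 1.709×10⁻¹¹ C·m.
On the dipole axis E = 2kp/r³.
E = 2·(8.99×10⁹)(1.709×10⁻¹¹) / (0.310)³ = 10.31 N/C.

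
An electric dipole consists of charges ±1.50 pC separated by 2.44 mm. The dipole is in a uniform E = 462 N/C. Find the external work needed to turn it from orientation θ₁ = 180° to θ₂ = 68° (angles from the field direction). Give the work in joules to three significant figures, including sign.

Dipole moment p = qd = (1.50×10⁻¹² C)(0.00244 m) = 3.66×10⁻¹⁵ C·m.
W_ext = ΔU = U(θ₂) − U(θ₁) = −pE cosθ₂ − (−pE cosθ₁) = pE(cosθ₁ − cosθ₂).
W = (3.66×10⁻¹⁵)(462)·(cos180° − cos68°) = (1.691×10⁻¹²)·(-1.3746) = -2.324×10⁻¹² J.

W ≈ -2.32×10⁻¹² J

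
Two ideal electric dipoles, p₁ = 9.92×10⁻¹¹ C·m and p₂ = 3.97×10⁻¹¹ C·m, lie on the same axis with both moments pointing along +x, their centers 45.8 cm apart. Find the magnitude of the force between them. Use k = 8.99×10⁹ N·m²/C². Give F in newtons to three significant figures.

On-axis field of dipole 1 at distance r: E = 2kp₁/r³. Force on dipole 2 is F = p₂·dE/dr (gradient along axis).
dE/dr = −6kp₁/r⁴, so |F| = 6kp₁p₂/r⁴ (attractive for aligned moments).
F = 6(8.99×10⁹)(9.92×10⁻¹¹)(3.97×10⁻¹¹)/(0.458)⁴ = 4.828×10⁻⁹ N.

F ≈ 4.83×10⁻⁹ N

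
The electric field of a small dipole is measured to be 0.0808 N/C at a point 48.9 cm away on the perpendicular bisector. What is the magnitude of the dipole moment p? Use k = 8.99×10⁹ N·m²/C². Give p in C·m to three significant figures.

p ≈ 1.05×10⁻¹² C·m

In the equatorial plane E = kp/r³, so p = Er³/(k).
p = (0.0808)·(0.489)³ / (8.99×10⁹) = 1.051×10⁻¹² C·m.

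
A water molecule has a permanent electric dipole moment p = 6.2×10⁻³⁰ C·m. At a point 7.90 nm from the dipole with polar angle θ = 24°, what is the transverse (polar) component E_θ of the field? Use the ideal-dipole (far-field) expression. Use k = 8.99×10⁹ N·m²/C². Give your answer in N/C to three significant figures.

For a dipole, E_θ = (kp sinθ)/r³.
kp/r³ = (8.99×10⁹)(6.20×10⁻³⁰)/(7.90×10⁻⁹)³ = 1.130×10⁵ N/C.
E_θ = 1.130×10⁵·sin24° = 4.598×10⁴ N/C.

E_θ ≈ 4.60×10⁴ N/C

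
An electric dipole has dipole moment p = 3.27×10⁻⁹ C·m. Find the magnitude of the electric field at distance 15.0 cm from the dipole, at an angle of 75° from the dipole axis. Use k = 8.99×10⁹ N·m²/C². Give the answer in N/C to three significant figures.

E ≈ 9550 N/C

At angle θ the dipole field magnitude is E = (kp/r³)·√(1 + 3cos²θ).
kp/r³ = (8.99×10⁹)(3.27×10⁻⁹) / (0.150)³ = 8710 N/C.
√(1 + 3cos²75°) = √(1 + 3·0.0670) = √1.2010 ≈ 1.0959.
E ≈ 8710 × 1.096 = 9545 N/C.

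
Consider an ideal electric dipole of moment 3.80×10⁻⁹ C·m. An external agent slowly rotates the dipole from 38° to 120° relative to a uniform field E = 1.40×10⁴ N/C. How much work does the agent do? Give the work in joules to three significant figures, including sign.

W_ext = ΔU = U(θ₂) − U(θ₁) = −pE cosθ₂ − (−pE cosθ₁) = pE(cosθ₁ − cosθ₂).
W = (3.80×10⁻⁹)(1.40×10⁴)·(cos38° − cos120°) = (5.320×10⁻⁵)·(+1.2880) = 6.852×10⁻⁵ J.

W ≈ 6.85×10⁻⁵ J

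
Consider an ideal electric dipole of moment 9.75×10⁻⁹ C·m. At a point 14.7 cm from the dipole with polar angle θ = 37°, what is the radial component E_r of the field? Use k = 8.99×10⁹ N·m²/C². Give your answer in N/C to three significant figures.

For a dipole, E_r = (2kp cosθ)/r³.
kp/r³ = (8.99×10⁹)(9.75×10⁻⁹)/(0.147)³ = 2.759×10⁴ N/C.
E_r = 2·2.759×10⁴·cos37° = 4.407×10⁴ N/C.

E_r ≈ 4.41×10⁴ N/C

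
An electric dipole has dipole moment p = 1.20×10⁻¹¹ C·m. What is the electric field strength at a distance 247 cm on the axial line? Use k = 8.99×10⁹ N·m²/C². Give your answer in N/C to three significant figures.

E ≈ 0.0143 N/C

On the dipole axis E = 2kp/r³.
E = 2·(8.99×10⁹)(1.20×10⁻¹¹) / (2.47)³ = 0.01432 N/C.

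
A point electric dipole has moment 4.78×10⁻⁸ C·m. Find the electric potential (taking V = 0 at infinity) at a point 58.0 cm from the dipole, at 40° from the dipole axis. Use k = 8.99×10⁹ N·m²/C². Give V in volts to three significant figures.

The dipole potential is V = kp cosθ / r².
V = (8.99×10⁹)(4.78×10⁻⁸)·cos40° / (0.580)² = 978.6 V.

V ≈ 979 V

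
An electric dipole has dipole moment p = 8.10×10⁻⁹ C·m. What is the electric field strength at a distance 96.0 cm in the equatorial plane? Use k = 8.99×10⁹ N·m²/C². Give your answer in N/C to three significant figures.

In the equatorial plane E = kp/r³.
E = (8.99×10⁹)(8.10×10⁻⁹) / (0.960)³ = 82.31 N/C.

E ≈ 82.3 N/C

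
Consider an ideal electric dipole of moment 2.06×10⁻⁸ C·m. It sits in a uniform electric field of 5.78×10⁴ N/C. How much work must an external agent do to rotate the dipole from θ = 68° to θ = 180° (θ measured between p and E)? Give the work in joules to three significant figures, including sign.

W_ext = ΔU = U(θ₂) − U(θ₁) = −pE cosθ₂ − (−pE cosθ₁) = pE(cosθ₁ − cosθ₂).
W = (2.06×10⁻⁸)(5.78×10⁴)·(cos68° − cos180°) = (0.001191)·(+1.3746) = 0.001637 J.

W ≈ 0.00164 J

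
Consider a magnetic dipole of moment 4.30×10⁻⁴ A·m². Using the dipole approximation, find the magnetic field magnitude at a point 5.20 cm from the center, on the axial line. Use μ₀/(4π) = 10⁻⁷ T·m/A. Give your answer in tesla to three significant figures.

On axis B = (μ₀/4π)·2m/r³.
B = 2·(10⁻⁷)·(4.30×10⁻⁴) / (0.0520)³ = 6.116×10⁻⁷ T.

B ≈ 6.12×10⁻⁷ T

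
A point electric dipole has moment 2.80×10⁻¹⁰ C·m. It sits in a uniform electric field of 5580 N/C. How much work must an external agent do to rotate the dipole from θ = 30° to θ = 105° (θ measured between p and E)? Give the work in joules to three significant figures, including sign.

W_ext = ΔU = U(θ₂) − U(θ₁) = −pE cosθ₂ − (−pE cosθ₁) = pE(cosθ₁ − cosθ₂).
W = (2.80×10⁻¹⁰)(5580)·(cos30° − cos105°) = (1.562×10⁻⁶)·(+1.1248) = 1.757×10⁻⁶ J.

W ≈ 1.76×10⁻⁶ J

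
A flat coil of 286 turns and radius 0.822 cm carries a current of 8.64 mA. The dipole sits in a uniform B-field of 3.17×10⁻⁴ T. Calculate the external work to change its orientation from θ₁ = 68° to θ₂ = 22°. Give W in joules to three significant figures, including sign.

W ≈ -9.19×10⁻⁸ J

m = NIA = NIπa² = 286·(0.00864)·π·(0.00822)² = 5.245×10⁻⁴ A·m².
W_ext = ΔU = −mB cosθ₂ + mB cosθ₁ = mB(cosθ₁ − cosθ₂).
W = (5.245×10⁻⁴)(3.17×10⁻⁴)·(cos68° − cos22°) = (1.663×10⁻⁷)·(-0.5526) = -9.188×10⁻⁸ J.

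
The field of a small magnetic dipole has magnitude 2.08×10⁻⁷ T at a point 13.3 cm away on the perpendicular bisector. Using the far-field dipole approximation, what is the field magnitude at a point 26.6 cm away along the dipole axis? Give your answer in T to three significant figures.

B ≈ 5.20×10⁻⁸ T

Dipole fields scale as 1/r³ in the far field.
The axial field is twice the equatorial field at the same r, so the geometry factor is 2/1.
B₂ = B₁ · (2/1) · (r₁/r₂)³ = 2.08×10⁻⁷ · 2 · (13.3/26.6)³.
(r₁/r₂)³ = (0.5)³ = 0.125.
B₂ ≈ 5.200×10⁻⁸ T.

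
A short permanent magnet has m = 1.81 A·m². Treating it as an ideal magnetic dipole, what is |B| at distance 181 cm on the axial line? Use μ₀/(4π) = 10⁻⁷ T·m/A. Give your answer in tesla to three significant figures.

On axis B = (μ₀/4π)·2m/r³.
B = 2·(10⁻⁷)·(1.81) / (1.81)³ = 6.105×10⁻⁸ T.

B ≈ 6.10×10⁻⁸ T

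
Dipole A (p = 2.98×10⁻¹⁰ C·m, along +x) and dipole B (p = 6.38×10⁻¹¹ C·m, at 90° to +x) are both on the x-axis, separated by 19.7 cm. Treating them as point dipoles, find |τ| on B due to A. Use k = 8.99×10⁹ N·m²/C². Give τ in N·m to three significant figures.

The second dipole sits on the axis of the first, so the field there is axial: E₁ = 2kp₁/r³ along +x.
E₁ = 2(8.99×10⁹)(2.98×10⁻¹⁰)/(0.197)³ = 700.8 N/C.
Torque on the second dipole: τ = p₂ E₁ sinθ.
τ = (6.38×10⁻¹¹)(700.8)·sin90° = 4.471×10⁻⁸ N·m.

τ ≈ 4.47×10⁻⁸ N·m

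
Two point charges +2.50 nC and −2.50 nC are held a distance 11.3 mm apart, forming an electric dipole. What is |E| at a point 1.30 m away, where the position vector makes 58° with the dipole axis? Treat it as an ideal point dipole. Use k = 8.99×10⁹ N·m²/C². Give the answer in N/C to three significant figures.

Dipole moment p = qd = (2.50×10⁻⁹ C)(0.0113 m) = 2.825×10⁻¹¹ C·m.
At angle θ the dipole field magnitude is E = (kp/r³)·√(1 + 3cos²θ).
kp/r³ = (8.99×10⁹)(2.825×10⁻¹¹) / (1.30)³ = 0.1156 N/C.
√(1 + 3cos²58°) = √(1 + 3·0.2808) = √1.8424 ≈ 1.3574.
E ≈ 0.1156 × 1.357 = 0.1569 N/C.

E ≈ 0.157 N/C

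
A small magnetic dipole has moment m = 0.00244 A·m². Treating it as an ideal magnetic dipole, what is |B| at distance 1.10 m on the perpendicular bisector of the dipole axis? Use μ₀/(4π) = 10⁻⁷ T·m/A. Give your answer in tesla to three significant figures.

B ≈ 1.83×10⁻¹⁰ T

In the equatorial plane B = (μ₀/4π)·m/r³ (half the axial value).
B = (10⁻⁷)·(0.00244) / (1.10)³ = 1.833×10⁻¹⁰ T.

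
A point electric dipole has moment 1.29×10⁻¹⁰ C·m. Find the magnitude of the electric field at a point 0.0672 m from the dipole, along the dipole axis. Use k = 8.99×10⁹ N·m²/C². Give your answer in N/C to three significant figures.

E ≈ 7640 N/C

On the dipole axis E = 2kp/r³.
E = 2·(8.99×10⁹)(1.29×10⁻¹⁰) / (0.0672)³ = 7643 N/C.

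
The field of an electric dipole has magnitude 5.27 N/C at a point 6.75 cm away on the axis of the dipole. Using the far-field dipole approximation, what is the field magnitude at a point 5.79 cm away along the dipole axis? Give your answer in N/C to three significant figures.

Dipole fields scale as 1/r³ in the far field; the geometry is the same at both points.
E₂ = E₁ · (r₁/r₂)³ = 5.27 · (6.75/5.79)³.
(r₁/r₂)³ = (1.166)³ = 1.584.
E₂ ≈ 8.350 N/C.

E ≈ 8.35 N/C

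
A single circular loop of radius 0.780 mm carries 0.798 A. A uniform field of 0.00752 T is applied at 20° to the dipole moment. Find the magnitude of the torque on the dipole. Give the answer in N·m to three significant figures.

τ ≈ 3.92×10⁻⁹ N·m

Magnetic moment m = IA = Iπa² = (0.798)·π·(7.80×10⁻⁴)² = 1.525×10⁻⁶ A·m².
Torque on a magnetic dipole: τ = mB sinθ.
τ = (1.525×10⁻⁶)(0.00752)·sin20° = 3.922×10⁻⁹ N·m.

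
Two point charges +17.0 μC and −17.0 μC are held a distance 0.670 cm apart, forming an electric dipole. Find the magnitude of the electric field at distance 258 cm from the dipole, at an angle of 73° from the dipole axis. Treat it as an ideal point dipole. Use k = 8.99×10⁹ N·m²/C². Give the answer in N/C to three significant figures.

E ≈ 66.8 N/C

Dipole moment p = qd = (1.70×10⁻⁵ C)(0.00670 m) = 1.139×10⁻⁷ C·m.
At angle θ the dipole field magnitude is E = (kp/r³)·√(1 + 3cos²θ).
kp/r³ = (8.99×10⁹)(1.139×10⁻⁷) / (2.58)³ = 59.62 N/C.
√(1 + 3cos²73°) = √(1 + 3·0.0855) = √1.2564 ≈ 1.1209.
E ≈ 59.62 × 1.121 = 66.83 N/C.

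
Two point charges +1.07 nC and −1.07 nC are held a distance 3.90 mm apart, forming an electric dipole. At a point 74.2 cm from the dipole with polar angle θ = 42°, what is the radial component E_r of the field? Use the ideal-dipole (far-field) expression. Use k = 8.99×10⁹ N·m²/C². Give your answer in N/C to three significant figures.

Dipole moment p = qd = (1.07×10⁻⁹ C)(0.00390 m) = 4.173×10⁻¹² C·m.
For a dipole, E_r = (2kp cosθ)/r³.
kp/r³ = (8.99×10⁹)(4.173×10⁻¹²)/(0.742)³ = 0.09183 N/C.
E_r = 2·0.09183·cos42° = 0.1365 N/C.

E_r ≈ 0.136 N/C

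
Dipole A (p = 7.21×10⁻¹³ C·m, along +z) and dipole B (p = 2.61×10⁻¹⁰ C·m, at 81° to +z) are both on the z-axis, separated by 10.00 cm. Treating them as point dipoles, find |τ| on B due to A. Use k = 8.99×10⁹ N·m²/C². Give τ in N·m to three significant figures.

The second dipole sits on the axis of the first, so the field there is axial: E₁ = 2kp₁/r³ along +z.
E₁ = 2(8.99×10⁹)(7.21×10⁻¹³)/(0.100)³ = 12.96 N/C.
Torque on the second dipole: τ = p₂ E₁ sinθ.
τ = (2.61×10⁻¹⁰)(12.96)·sin81° = 3.342×10⁻⁹ N·m.

τ ≈ 3.34×10⁻⁹ N·m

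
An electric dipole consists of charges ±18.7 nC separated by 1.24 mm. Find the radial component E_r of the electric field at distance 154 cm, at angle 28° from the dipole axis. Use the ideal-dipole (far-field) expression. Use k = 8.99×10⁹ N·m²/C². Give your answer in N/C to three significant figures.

Dipole moment p = qd = (1.87×10⁻⁸ C)(0.00124 m) = 2.319×10⁻¹¹ C·m.
For a dipole, E_r = (2kp cosθ)/r³.
kp/r³ = (8.99×10⁹)(2.319×10⁻¹¹)/(1.54)³ = 0.05708 N/C.
E_r = 2·0.05708·cos28° = 0.1008 N/C.

E_r ≈ 0.101 N/C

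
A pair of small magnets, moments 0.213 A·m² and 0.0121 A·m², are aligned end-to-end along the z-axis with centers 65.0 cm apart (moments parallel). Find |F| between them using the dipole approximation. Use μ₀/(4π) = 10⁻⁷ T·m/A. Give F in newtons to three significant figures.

F ≈ 8.66×10⁻⁹ N

On-axis B of dipole 1: B = (μ₀/4π)·2m₁/r³. Force on dipole 2: F = m₂·dB/dr.
dB/dr = −(μ₀/4π)·6m₁/r⁴, so |F| = (μ₀/4π)·6m₁m₂/r⁴.
F = 6(10⁻⁷)(0.213)(0.0121)/(0.650)⁴ = 8.663×10⁻⁹ N.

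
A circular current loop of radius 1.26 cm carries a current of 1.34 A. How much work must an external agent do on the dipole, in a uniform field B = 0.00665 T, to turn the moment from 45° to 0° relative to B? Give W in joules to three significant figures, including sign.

Magnetic moment m = IA = Iπa² = (1.34)·π·(0.0126)² = 6.683×10⁻⁴ A·m².
W_ext = ΔU = −mB cosθ₂ + mB cosθ₁ = mB(cosθ₁ − cosθ₂).
W = (6.683×10⁻⁴)(0.00665)·(cos45° − cos0°) = (4.444×10⁻⁶)·(-0.2929) = -1.302×10⁻⁶ J.

W ≈ -1.30×10⁻⁶ J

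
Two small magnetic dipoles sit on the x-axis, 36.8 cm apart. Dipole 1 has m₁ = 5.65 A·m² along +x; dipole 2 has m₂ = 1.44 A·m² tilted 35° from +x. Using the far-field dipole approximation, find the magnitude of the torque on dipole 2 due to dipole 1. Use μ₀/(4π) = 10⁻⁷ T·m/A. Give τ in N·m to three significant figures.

Dipole B is on the axis of dipole A, so B₁ there is axial: B₁ = (μ₀/4π)·2m₁/r³ along +x.
B₁ = 2(10⁻⁷)(5.65)/(0.368)³ = 2.267×10⁻⁵ T.
τ = m₂ B₁ sinθ.
τ = (1.44)(2.267×10⁻⁵)·sin35° = 1.873×10⁻⁵ N·m.

τ ≈ 1.87×10⁻⁵ N·m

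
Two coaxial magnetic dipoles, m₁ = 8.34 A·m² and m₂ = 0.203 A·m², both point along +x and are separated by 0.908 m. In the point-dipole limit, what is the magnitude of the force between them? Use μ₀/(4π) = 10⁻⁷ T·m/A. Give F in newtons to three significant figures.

F ≈ 1.49×10⁻⁶ N

On-axis B of dipole 1: B = (μ₀/4π)·2m₁/r³. Force on dipole 2: F = m₂·dB/dr.
dB/dr = −(μ₀/4π)·6m₁/r⁴, so |F| = (μ₀/4π)·6m₁m₂/r⁴.
F = 6(10⁻⁷)(8.34)(0.203)/(0.908)⁴ = 1.494×10⁻⁶ N.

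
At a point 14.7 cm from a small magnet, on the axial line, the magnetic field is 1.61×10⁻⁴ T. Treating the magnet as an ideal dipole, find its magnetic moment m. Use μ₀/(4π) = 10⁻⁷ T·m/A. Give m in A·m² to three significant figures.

m ≈ 2.56 A·m²

On axis B = (μ₀/4π)·2m/r³, so m = Br³·4π/(μ₀·2).
m = (1.61×10⁻⁴)·(0.147)³ / (2·10⁻⁷) = 2.557 A·m².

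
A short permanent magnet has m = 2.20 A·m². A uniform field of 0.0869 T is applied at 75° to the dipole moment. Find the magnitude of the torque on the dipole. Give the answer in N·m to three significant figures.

τ ≈ 0.185 N·m

Torque on a magnetic dipole: τ = mB sinθ.
τ = (2.20)(0.0869)·sin75° = 0.1847 N·m.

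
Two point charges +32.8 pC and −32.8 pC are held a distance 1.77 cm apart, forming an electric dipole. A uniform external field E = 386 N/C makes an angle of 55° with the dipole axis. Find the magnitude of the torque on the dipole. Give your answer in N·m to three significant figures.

τ ≈ 1.84×10⁻¹⁰ N·m

Dipole moment p = qd = (3.28×10⁻¹¹ C)(0.0177 m) = 5.806×10⁻¹³ C·m.
Torque on an electric dipole: τ = pE sinθ.
τ = (5.806×10⁻¹³)(386)·sin55° = 1.836×10⁻¹⁰ N·m.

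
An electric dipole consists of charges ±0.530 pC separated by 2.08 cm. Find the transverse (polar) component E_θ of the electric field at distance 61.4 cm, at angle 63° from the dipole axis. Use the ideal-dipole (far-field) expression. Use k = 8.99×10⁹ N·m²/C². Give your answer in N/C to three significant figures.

E_θ ≈ 3.81×10⁻⁴ N/C

Dipole moment p = qd = (5.30×10⁻¹³ C)(0.0208 m) = 1.102×10⁻¹⁴ C·m.
For a dipole, E_θ = (kp sinθ)/r³.
kp/r³ = (8.99×10⁹)(1.102×10⁻¹⁴)/(0.614)³ = 4.280×10⁻⁴ N/C.
E_θ = 4.280×10⁻⁴·sin63° = 3.813×10⁻⁴ N/C.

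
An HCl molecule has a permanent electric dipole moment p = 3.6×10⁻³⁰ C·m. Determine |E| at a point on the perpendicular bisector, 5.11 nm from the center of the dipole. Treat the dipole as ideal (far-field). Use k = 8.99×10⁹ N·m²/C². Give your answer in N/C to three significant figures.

On the perpendicular bisector E = kp/r³ (half the axial value at the same distance).
E = (8.99×10⁹)(3.60×10⁻³⁰) / (5.11×10⁻⁹)³ = 2.425×10⁵ N/C.

E ≈ 2.43×10⁵ N/C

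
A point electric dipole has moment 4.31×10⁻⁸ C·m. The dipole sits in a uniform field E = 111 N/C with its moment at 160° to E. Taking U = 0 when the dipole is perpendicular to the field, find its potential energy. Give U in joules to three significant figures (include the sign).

U ≈ 4.50×10⁻⁶ J

U = −p·E = −pE cosθ.
U = −(4.31×10⁻⁸)(111)·cos160° = 4.496×10⁻⁶ J.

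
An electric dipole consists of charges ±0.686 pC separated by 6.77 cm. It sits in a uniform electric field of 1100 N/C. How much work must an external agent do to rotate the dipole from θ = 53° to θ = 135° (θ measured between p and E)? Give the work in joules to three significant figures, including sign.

W ≈ 6.69×10⁻¹¹ J

Dipole moment p = qd = (6.86×10⁻¹³ C)(0.0677 m) = 4.644×10⁻¹⁴ C·m.
W_ext = ΔU = U(θ₂) − U(θ₁) = −pE cosθ₂ − (−pE cosθ₁) = pE(cosθ₁ − cosθ₂).
W = (4.644×10⁻¹⁴)(1100)·(cos53° − cos135°) = (5.108×10⁻¹¹)·(+1.3089) = 6.686×10⁻¹¹ J.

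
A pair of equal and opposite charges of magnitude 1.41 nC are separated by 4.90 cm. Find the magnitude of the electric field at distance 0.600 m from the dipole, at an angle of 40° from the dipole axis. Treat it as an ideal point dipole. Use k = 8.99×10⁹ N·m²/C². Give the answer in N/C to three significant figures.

E ≈ 4.78 N/C

Dipole moment p = qd = (1.41×10⁻⁹ C)(0.0490 m) = 6.909×10⁻¹¹ C·m.
At angle θ the dipole field magnitude is E = (kp/r³)·√(1 + 3cos²θ).
kp/r³ = (8.99×10⁹)(6.909×10⁻¹¹) / (0.600)³ = 2.876 N/C.
√(1 + 3cos²40°) = √(1 + 3·0.5868) = √2.7605 ≈ 1.6615.
E ≈ 2.876 × 1.661 = 4.778 N/C.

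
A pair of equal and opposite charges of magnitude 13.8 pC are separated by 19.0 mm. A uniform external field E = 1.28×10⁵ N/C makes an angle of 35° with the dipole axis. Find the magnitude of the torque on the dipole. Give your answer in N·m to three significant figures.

τ ≈ 1.93×10⁻⁸ N·m

Dipole moment p = qd = (1.38×10⁻¹¹ C)(0.0190 m) = 2.622×10⁻¹³ C·m.
Torque on an electric dipole: τ = pE sinθ.
τ = (2.622×10⁻¹³)(1.28×10⁵)·sin35° = 1.925×10⁻⁸ N·m.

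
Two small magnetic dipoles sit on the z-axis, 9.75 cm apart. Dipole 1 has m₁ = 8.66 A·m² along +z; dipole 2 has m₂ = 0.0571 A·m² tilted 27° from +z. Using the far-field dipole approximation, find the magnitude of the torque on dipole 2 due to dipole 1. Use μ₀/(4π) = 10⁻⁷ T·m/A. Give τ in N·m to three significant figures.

τ ≈ 4.84×10⁻⁵ N·m

Dipole B is on the axis of dipole A, so B₁ there is axial: B₁ = (μ₀/4π)·2m₁/r³ along +z.
B₁ = 2(10⁻⁷)(8.66)/(0.0975)³ = 0.001869 T.
τ = m₂ B₁ sinθ.
τ = (0.0571)(0.001869)·sin27° = 4.844×10⁻⁵ N·m.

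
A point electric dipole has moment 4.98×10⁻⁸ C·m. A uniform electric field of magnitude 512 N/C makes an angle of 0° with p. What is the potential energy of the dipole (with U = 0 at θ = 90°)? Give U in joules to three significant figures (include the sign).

U ≈ -2.55×10⁻⁵ J

U = −p·E = −pE cosθ.
U = −(4.98×10⁻⁸)(512)·cos0° = -2.550×10⁻⁵ J.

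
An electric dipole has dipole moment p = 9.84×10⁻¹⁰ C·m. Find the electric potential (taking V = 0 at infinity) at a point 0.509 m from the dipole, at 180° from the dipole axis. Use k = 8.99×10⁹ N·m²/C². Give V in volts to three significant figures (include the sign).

The dipole potential is V = kp cosθ / r².
V = (8.99×10⁹)(9.84×10⁻¹⁰)·cos180° / (0.509)² = -34.14 V.

V ≈ -34.1 V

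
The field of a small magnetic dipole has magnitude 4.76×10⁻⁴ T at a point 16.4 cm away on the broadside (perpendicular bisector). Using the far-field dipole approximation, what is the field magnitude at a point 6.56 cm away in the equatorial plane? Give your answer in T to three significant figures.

Dipole fields scale as 1/r³ in the far field; the geometry is the same at both points.
B₂ = B₁ · (r₁/r₂)³ = 4.76×10⁻⁴ · (16.4/6.56)³.
(r₁/r₂)³ = (2.5)³ = 15.62.
B₂ ≈ 0.007438 T.

B ≈ 0.00744 T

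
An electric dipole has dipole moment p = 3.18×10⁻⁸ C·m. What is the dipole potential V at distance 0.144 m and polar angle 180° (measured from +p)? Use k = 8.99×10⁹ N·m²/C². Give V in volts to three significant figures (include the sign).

V ≈ -1.38×10⁴ V

The dipole potential is V = kp cosθ / r².
V = (8.99×10⁹)(3.18×10⁻⁸)·cos180° / (0.144)² = -1.379×10⁴ V.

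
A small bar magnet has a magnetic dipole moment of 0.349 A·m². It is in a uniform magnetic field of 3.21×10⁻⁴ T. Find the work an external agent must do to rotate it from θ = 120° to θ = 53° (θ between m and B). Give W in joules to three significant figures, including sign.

W_ext = ΔU = −mB cosθ₂ + mB cosθ₁ = mB(cosθ₁ − cosθ₂).
W = (0.349)(3.21×10⁻⁴)·(cos120° − cos53°) = (1.120×10⁻⁴)·(-1.1018) = -1.234×10⁻⁴ J.

W ≈ -1.23×10⁻⁴ J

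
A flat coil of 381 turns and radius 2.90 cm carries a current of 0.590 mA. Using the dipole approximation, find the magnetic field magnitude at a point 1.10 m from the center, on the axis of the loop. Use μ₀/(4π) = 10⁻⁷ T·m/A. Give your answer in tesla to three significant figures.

B ≈ 8.92×10⁻¹¹ T

m = NIA = NIπa² = 381·(5.90×10⁻⁴)·π·(0.0290)² = 5.939×10⁻⁴ A·m².
On axis B = (μ₀/4π)·2m/r³.
B = 2·(10⁻⁷)·(5.939×10⁻⁴) / (1.10)³ = 8.924×10⁻¹¹ T.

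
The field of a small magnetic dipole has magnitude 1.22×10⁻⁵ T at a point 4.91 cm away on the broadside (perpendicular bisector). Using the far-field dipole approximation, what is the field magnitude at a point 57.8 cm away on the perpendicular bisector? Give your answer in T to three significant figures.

Dipole fields scale as 1/r³ in the far field; the geometry is the same at both points.
B₂ = B₁ · (r₁/r₂)³ = 1.22×10⁻⁵ · (4.91/57.8)³.
(r₁/r₂)³ = (0.08495)³ = 0.000613.
B₂ ≈ 7.479×10⁻⁹ T.

B ≈ 7.48×10⁻⁹ T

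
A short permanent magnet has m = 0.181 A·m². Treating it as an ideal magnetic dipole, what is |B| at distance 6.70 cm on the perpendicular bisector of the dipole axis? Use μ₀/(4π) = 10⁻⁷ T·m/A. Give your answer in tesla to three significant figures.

B ≈ 6.02×10⁻⁵ T

In the equatorial plane B = (μ₀/4π)·m/r³ (half the axial value).
B = (10⁻⁷)·(0.181) / (0.0670)³ = 6.018×10⁻⁵ T.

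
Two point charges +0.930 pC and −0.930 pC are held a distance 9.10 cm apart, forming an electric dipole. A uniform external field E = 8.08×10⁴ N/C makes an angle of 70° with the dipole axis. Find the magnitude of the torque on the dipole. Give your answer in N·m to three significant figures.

Dipole moment p = qd = (9.30×10⁻¹³ C)(0.0910 m) = 8.463×10⁻¹⁴ C·m.
Torque on an electric dipole: τ = pE sinθ.
τ = (8.463×10⁻¹⁴)(8.08×10⁴)·sin70° = 6.426×10⁻⁹ N·m.

τ ≈ 6.43×10⁻⁹ N·m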